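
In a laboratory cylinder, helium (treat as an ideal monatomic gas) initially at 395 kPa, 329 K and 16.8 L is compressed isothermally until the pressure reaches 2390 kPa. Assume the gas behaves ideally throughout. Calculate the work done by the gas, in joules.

n = P₁V₁/(RT₁) = 395×16.8/(8.314×329) = 2.43 mol.
Isothermal: T stays 329 K; PV = const ⇒ V₂ = 2.78 L, P₂ = 2390 kPa.
W = nRT ln(V₂/V₁) = 2.43×8.314×329×ln(0.165) = -11900 J.

-11900 J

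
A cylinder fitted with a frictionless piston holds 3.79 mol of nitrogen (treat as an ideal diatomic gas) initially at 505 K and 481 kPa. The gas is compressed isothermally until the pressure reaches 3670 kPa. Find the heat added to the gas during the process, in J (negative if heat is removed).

-32300 J

V₁ = nRT₁/P₁ = 3.79×8.314×505/481 = 33.1 L.
Isothermal: T stays 505 K; PV = const ⇒ V₂ = 4.34 L, P₂ = 3670 kPa.
ΔU = 0 (ideal gas, T constant).
W = nRT ln(V₂/V₁) = 3.79×8.314×505×ln(0.131) = -32300 J.
Q = ΔU + W = -32300 J.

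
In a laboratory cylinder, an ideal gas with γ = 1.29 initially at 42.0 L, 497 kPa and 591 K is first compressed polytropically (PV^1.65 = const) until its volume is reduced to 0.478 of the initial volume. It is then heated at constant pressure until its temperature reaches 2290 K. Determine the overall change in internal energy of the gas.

n = P₁V₁/(RT₁) = 497×42.0/(8.314×591) = 4.25 mol.
Step 1 — Polytropic n=1.65: T₂ = T₁(V₁/V₂)^(n−1) = 591×(2.09)^0.65 = 955 K; P₂ = P₁(V₁/V₂)^n = 1680 kPa.
W = (P₁V₁−P₂V₂)/(n−1) = (497×42.0−1680×20.1)/0.65 = -19800 J.
ΔU = nCvΔT = 4.25×28.7×(955−591) = 44300 J.
Q = ΔU + W = 24500 J.
State after step 1: P = 1680 kPa, V = 20.1 L, T = 955 K.
Step 2 — Isobaric: P stays 1680 kPa; V/T = const ⇒ T₂ = 2290 K, V₂ = 48.1 L.
W = PΔV = 1680×(48.1−20.1) kPa·L = 47200 J.
ΔU = nCvΔT = 4.25×28.7×(2290−955) = 163000 J.
Q = ΔU + W = nCpΔT = 210000 J.
Net over both steps: W = 27400 J, Q = 234000 J, ΔU = 207000 J.

207000 J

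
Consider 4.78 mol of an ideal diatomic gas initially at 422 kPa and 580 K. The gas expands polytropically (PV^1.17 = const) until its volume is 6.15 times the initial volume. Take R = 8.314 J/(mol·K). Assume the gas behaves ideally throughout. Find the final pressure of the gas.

50.4 kPa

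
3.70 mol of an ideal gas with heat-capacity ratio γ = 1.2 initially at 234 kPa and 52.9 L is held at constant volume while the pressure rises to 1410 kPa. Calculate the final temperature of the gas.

T₁ = P₁V₁/(nR) = 234×52.9/(3.70×8.314) = 402 K.
Isochoric: V stays 52.9 L; P/T = const ⇒ T₂ = 2420 K, P₂ = 1410 kPa.

2420 K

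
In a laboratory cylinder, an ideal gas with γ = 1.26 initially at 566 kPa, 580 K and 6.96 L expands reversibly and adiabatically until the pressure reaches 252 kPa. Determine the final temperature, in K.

Adiabatic: T₂/T₁ = (P₂/P₁)^((γ−1)/γ) ⇒ T₂ = 580×(0.445)^0.206 = 491 K; V₂ = 13.2 L.

491 K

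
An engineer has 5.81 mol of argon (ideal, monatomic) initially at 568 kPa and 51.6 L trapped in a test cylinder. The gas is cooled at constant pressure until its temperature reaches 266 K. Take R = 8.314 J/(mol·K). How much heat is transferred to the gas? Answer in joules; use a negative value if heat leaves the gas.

-41100 J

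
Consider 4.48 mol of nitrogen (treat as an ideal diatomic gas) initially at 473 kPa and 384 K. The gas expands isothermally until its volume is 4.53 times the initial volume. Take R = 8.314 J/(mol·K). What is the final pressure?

V₁ = nRT₁/P₁ = 4.48×8.314×384/473 = 30.2 L.
Isothermal: T stays 384 K; PV = const ⇒ V₂ = 137 L, P₂ = 104 kPa.

104 kPa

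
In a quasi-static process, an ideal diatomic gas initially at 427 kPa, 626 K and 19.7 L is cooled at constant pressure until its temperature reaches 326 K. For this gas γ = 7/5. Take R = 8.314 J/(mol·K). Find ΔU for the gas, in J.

-10100 J

n = P₁V₁/(RT₁) = 427×19.7/(8.314×626) = 1.62 mol.
Isobaric: P stays 427 kPa; V/T = const ⇒ T₂ = 326 K, V₂ = 10.3 L.
For an ideal gas ΔU = nCvΔT with Cv = (5/2)R = 20.8 J/(mol·K).
ΔU = 1.62×20.8×(326−626) = -10100 J.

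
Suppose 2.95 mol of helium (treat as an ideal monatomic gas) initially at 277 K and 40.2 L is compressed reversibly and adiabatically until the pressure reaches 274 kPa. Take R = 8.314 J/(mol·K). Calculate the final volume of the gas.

P₁ = nRT₁/V₁ = 2.95×8.314×277/40.2 = 169 kPa.
Adiabatic: T₂/T₁ = (P₂/P₁)^((γ−1)/γ) ⇒ T₂ = 277×(1.62)^0.400 = 336 K; V₂ = 30.1 L.

30.1 L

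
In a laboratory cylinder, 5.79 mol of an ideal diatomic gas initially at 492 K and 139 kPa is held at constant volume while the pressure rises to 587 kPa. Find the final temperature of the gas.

V₁ = nRT₁/P₁ = 5.79×8.314×492/139 = 170 L.
Isochoric: V stays 170 L; P/T = const ⇒ T₂ = 2080 K, P₂ = 587 kPa.

2080 K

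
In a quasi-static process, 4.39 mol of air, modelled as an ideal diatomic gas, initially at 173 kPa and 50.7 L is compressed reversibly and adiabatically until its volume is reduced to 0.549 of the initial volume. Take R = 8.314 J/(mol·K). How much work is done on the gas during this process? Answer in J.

5940 J

T₁ = P₁V₁/(nR) = 173×50.7/(4.39×8.314) = 240 K.
Adiabatic: TV^(γ−1) = const ⇒ T₂ = 240×(1.82)^0.400 = 305 K; PV^γ = const ⇒ P₂ = 401 kPa.
ΔU = nCvΔT = 4.39×20.8×(305−240) = 5940 J.
Q = 0 for an adiabatic process, so W = −ΔU = -5940 J.
Work done on the gas = −W_by = 5940 J.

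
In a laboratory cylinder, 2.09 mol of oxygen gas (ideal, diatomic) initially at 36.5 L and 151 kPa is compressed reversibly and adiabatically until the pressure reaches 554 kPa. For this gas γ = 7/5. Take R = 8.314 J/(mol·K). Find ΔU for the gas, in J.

T₁ = P₁V₁/(nR) = 151×36.5/(2.09×8.314) = 317 K.
Adiabatic: T₂/T₁ = (P₂/P₁)^((γ−1)/γ) ⇒ T₂ = 317×(3.67)^0.286 = 460 K; V₂ = 14.4 L.
For an ideal gas ΔU = nCvΔT with Cv = (5/2)R = 20.8 J/(mol·K).
ΔU = 2.09×20.8×(460−317) = 6200 J.

6200 J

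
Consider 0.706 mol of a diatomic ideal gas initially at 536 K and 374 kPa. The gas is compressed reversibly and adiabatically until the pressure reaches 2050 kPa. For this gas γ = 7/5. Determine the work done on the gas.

4920 J

V₁ = nRT₁/P₁ = 0.706×8.314×536/374 = 8.41 L.
Adiabatic: T₂/T₁ = (P₂/P₁)^((γ−1)/γ) ⇒ T₂ = 536×(5.48)^0.286 = 872 K; V₂ = 2.50 L.
ΔU = nCvΔT = 0.706×20.8×(872−536) = 4920 J.
Q = 0 for an adiabatic process, so W = −ΔU = -4920 J.
Work done on the gas = −W_by = 4920 J.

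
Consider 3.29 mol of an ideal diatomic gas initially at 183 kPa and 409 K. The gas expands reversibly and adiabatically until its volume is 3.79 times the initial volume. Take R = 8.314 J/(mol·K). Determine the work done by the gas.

V₁ = nRT₁/P₁ = 3.29×8.314×409/183 = 61.1 L.
Adiabatic: TV^(γ−1) = const ⇒ T₂ = 409×(0.264)^0.400 = 240 K; PV^γ = const ⇒ P₂ = 28.3 kPa.
ΔU = nCvΔT = 3.29×20.8×(240−409) = -11600 J.
Q = 0 for an adiabatic process, so W = −ΔU = 11600 J.

11600 J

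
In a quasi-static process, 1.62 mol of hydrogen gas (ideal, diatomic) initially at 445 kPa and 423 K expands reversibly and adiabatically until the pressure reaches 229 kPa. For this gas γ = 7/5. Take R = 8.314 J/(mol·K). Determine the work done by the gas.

V₁ = nRT₁/P₁ = 1.62×8.314×423/445 = 12.8 L.
Adiabatic: T₂/T₁ = (P₂/P₁)^((γ−1)/γ) ⇒ T₂ = 423×(0.515)^0.286 = 350 K; V₂ = 20.6 L.
ΔU = nCvΔT = 1.62×20.8×(350−423) = -2460 J.
Q = 0 for an adiabatic process, so W = −ΔU = 2460 J.

2460 J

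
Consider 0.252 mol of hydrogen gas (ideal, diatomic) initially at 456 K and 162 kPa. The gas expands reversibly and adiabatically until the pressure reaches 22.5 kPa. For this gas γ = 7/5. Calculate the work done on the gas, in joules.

-1030 J

V₁ = nRT₁/P₁ = 0.252×8.314×456/162 = 5.90 L.
Adiabatic: T₂/T₁ = (P₂/P₁)^((γ−1)/γ) ⇒ T₂ = 456×(0.139)^0.286 = 259 K; V₂ = 24.2 L.
ΔU = nCvΔT = 0.252×20.8×(259−456) = -1030 J.
Q = 0 for an adiabatic process, so W = −ΔU = 1030 J.
Work done on the gas = −W_by = -1030 J.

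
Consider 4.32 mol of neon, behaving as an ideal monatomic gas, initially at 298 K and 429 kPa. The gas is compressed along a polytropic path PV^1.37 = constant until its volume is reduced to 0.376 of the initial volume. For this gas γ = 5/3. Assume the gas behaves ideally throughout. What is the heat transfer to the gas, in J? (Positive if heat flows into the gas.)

V₁ = nRT₁/P₁ = 4.32×8.314×298/429 = 24.9 L.
Polytropic n=1.37: T₂ = T₁(V₁/V₂)^(n−1) = 298×(2.66)^0.37 = 428 K; P₂ = P₁(V₁/V₂)^n = 1640 kPa.
W = (P₁V₁−P₂V₂)/(n−1) = (429×24.9−1640×9.38)/0.37 = -12600 J.
ΔU = nCvΔT = 4.32×12.5×(428−298) = 7000 J.
Q = ΔU + W = -5610 J.

-5610 J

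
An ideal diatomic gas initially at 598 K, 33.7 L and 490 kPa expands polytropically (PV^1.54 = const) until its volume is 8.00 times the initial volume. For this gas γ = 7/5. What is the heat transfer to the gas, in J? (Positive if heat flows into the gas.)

-7220 J

n = P₁V₁/(RT₁) = 490×33.7/(8.314×598) = 3.32 mol.
Polytropic n=1.54: T₂ = T₁(V₁/V₂)^(n−1) = 598×(0.125)^0.54 = 195 K; P₂ = P₁(V₁/V₂)^n = 19.9 kPa.
W = (P₁V₁−P₂V₂)/(n−1) = (490×33.7−19.9×270)/0.54 = 20600 J.
ΔU = nCvΔT = 3.32×20.8×(195−598) = -27900 J.
Q = ΔU + W = -7220 J.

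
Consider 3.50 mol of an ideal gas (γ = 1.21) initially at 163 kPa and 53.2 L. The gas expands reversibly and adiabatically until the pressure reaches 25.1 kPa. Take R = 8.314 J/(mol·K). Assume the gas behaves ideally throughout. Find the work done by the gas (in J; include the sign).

11400 J

T₁ = P₁V₁/(nR) = 163×53.2/(3.50×8.314) = 298 K.
Adiabatic: T₂/T₁ = (P₂/P₁)^((γ−1)/γ) ⇒ T₂ = 298×(0.154)^0.174 = 215 K; V₂ = 250 L.
ΔU = nCvΔT = 3.50×39.6×(215−298) = -11400 J.
Q = 0 for an adiabatic process, so W = −ΔU = 11400 J.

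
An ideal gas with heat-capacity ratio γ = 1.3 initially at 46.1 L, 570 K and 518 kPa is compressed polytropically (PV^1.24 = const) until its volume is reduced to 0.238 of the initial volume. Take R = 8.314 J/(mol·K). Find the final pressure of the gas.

Polytropic n=1.24: T₂ = T₁(V₁/V₂)^(n−1) = 570×(4.20)^0.24 = 804 K; P₂ = P₁(V₁/V₂)^n = 3070 kPa.

3070 kPa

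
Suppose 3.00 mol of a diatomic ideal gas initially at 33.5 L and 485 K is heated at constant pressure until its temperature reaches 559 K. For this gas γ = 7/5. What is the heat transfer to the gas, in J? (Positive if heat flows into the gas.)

6460 J

P₁ = nRT₁/V₁ = 3.00×8.314×485/33.5 = 361 kPa.
Isobaric: P stays 361 kPa; V/T = const ⇒ T₂ = 559 K, V₂ = 38.6 L.
W = PΔV = 361×(38.6−33.5) kPa·L = 1850 J.
ΔU = nCvΔT = 3.00×20.8×(559−485) = 4610 J.
Q = ΔU + W = nCpΔT = 6460 J.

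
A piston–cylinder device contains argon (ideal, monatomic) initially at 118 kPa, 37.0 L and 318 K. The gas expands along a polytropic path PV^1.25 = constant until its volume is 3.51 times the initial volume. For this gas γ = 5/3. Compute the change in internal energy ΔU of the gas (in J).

n = P₁V₁/(RT₁) = 118×37.0/(8.314×318) = 1.65 mol.
Polytropic n=1.25: T₂ = T₁(V₁/V₂)^(n−1) = 318×(0.285)^0.25 = 232 K; P₂ = P₁(V₁/V₂)^n = 24.6 kPa.
For an ideal gas ΔU = nCvΔT with Cv = (3/2)R = 12.5 J/(mol·K).
ΔU = 1.65×12.5×(232−318) = -1760 J.

-1760 J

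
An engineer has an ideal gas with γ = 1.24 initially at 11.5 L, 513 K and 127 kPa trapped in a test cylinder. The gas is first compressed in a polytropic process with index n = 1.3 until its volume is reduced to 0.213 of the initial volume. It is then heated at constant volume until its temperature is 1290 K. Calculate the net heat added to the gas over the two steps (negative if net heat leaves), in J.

6340 J

n = P₁V₁/(RT₁) = 127×11.5/(8.314×513) = 0.342 mol.
Step 1 — Polytropic n=1.3: T₂ = T₁(V₁/V₂)^(n−1) = 513×(4.69)^0.30 = 816 K; P₂ = P₁(V₁/V₂)^n = 948 kPa.
W = (P₁V₁−P₂V₂)/(n−1) = (127×11.5−948×2.45)/0.30 = -2870 J.
ΔU = nCvΔT = 0.342×34.6×(816−513) = 3590 J.
Q = ΔU + W = 718 J.
State after step 1: P = 948 kPa, V = 2.45 L, T = 816 K.
Step 2 — Isochoric: V stays 2.45 L; P/T = const ⇒ T₂ = 1290 K, P₂ = 1500 kPa.
W = 0 (no volume change).
ΔU = nCvΔT = 0.342×34.6×(1290−816) = 5620 J.
Q = ΔU = 5620 J.
Net over both steps: W = -2870 J, Q = 6340 J, ΔU = 9220 J.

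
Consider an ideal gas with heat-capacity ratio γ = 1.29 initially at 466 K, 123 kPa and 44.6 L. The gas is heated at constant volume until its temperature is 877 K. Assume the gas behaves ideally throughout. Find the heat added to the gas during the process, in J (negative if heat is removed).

n = P₁V₁/(RT₁) = 123×44.6/(8.314×466) = 1.42 mol.
Isochoric: V stays 44.6 L; P/T = const ⇒ T₂ = 877 K, P₂ = 231 kPa.
W = 0 (no volume change).
ΔU = nCvΔT = 1.42×28.7×(877−466) = 16700 J.
Q = ΔU = 16700 J.

16700 J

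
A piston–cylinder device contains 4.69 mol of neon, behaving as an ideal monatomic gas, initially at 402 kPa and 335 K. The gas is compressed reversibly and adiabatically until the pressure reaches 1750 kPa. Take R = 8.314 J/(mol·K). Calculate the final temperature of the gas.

603 K

V₁ = nRT₁/P₁ = 4.69×8.314×335/402 = 32.5 L.
Adiabatic: T₂/T₁ = (P₂/P₁)^((γ−1)/γ) ⇒ T₂ = 335×(4.35)^0.400 = 603 K; V₂ = 13.4 L.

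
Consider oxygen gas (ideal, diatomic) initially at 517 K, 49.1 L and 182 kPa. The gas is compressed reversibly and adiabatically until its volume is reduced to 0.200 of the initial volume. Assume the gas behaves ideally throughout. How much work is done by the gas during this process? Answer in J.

-20200 J

n = P₁V₁/(RT₁) = 182×49.1/(8.314×517) = 2.08 mol.
Adiabatic: TV^(γ−1) = const ⇒ T₂ = 517×(5.00)^0.400 = 984 K; PV^γ = const ⇒ P₂ = 1730 kPa.
ΔU = nCvΔT = 2.08×20.8×(984−517) = 20200 J.
Q = 0 for an adiabatic process, so W = −ΔU = -20200 J.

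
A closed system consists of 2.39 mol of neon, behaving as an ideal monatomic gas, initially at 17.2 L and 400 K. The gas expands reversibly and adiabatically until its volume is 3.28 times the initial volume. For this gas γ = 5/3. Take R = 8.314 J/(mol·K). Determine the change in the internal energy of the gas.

-6520 J

P₁ = nRT₁/V₁ = 2.39×8.314×400/17.2 = 462 kPa.
Adiabatic: TV^(γ−1) = const ⇒ T₂ = 400×(0.305)^0.667 = 181 K; PV^γ = const ⇒ P₂ = 63.8 kPa.
For an ideal gas ΔU = nCvΔT with Cv = (3/2)R = 12.5 J/(mol·K).
ΔU = 2.39×12.5×(181−400) = -6520 J.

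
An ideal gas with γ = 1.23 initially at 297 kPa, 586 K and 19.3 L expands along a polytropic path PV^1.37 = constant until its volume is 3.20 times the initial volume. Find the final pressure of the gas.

Polytropic n=1.37: T₂ = T₁(V₁/V₂)^(n−1) = 586×(0.312)^0.37 = 381 K; P₂ = P₁(V₁/V₂)^n = 60.4 kPa.

60.4 kPa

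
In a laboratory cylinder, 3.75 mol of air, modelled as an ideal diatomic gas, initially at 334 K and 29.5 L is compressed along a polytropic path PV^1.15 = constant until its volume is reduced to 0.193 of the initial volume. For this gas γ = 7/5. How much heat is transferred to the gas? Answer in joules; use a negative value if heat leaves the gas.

-12100 J

P₁ = nRT₁/V₁ = 3.75×8.314×334/29.5 = 353 kPa.
Polytropic n=1.15: T₂ = T₁(V₁/V₂)^(n−1) = 334×(5.18)^0.15 = 427 K; P₂ = P₁(V₁/V₂)^n = 2340 kPa.
W = (P₁V₁−P₂V₂)/(n−1) = (353×29.5−2340×5.69)/0.15 = -19400 J.
ΔU = nCvΔT = 3.75×20.8×(427−334) = 7290 J.
Q = ΔU + W = -12100 J.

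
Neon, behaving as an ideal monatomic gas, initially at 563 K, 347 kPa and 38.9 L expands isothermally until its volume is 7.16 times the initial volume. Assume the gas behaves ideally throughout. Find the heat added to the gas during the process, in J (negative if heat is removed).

n = P₁V₁/(RT₁) = 347×38.9/(8.314×563) = 2.88 mol.
Isothermal: T stays 563 K; PV = const ⇒ V₂ = 279 L, P₂ = 48.5 kPa.
ΔU = 0 (ideal gas, T constant).
W = nRT ln(V₂/V₁) = 2.88×8.314×563×ln(7.16) = 26600 J.
Q = ΔU + W = 26600 J.

26600 J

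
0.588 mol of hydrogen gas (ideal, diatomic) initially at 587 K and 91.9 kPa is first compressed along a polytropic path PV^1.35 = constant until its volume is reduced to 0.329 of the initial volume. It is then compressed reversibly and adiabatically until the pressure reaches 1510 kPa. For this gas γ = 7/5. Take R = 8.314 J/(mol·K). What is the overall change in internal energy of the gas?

V₁ = nRT₁/P₁ = 0.588×8.314×587/91.9 = 31.2 L.
Step 1 — Polytropic n=1.35: T₂ = T₁(V₁/V₂)^(n−1) = 587×(3.04)^0.35 = 866 K; P₂ = P₁(V₁/V₂)^n = 412 kPa.
W = (P₁V₁−P₂V₂)/(n−1) = (91.9×31.2−412×10.3)/0.35 = -3900 J.
ΔU = nCvΔT = 0.588×20.8×(866−587) = 3410 J.
Q = ΔU + W = -487 J.
State after step 1: P = 412 kPa, V = 10.3 L, T = 866 K.
Step 2 — Adiabatic: T₂/T₁ = (P₂/P₁)^((γ−1)/γ) ⇒ T₂ = 866×(3.66)^0.286 = 1260 K; V₂ = 4.06 L.
ΔU = nCvΔT = 0.588×20.8×(1260−866) = 4750 J.
Q = 0 for an adiabatic process, so W = −ΔU = -4750 J.
Net over both steps: W = -8650 J, Q = -487 J, ΔU = 8170 J.

8170 J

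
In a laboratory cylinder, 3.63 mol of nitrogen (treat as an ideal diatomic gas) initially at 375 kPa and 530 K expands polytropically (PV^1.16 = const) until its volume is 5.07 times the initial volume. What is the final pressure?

57.0 kPa

V₁ = nRT₁/P₁ = 3.63×8.314×530/375 = 42.7 L.
Polytropic n=1.16: T₂ = T₁(V₁/V₂)^(n−1) = 530×(0.197)^0.16 = 409 K; P₂ = P₁(V₁/V₂)^n = 57.0 kPa.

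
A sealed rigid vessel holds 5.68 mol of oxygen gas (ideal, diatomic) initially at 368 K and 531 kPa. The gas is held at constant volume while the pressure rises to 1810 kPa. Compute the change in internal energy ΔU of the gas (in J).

105000 J

V₁ = nRT₁/P₁ = 5.68×8.314×368/531 = 32.7 L.
Isochoric: V stays 32.7 L; P/T = const ⇒ T₂ = 1250 K, P₂ = 1810 kPa.
For an ideal gas ΔU = nCvΔT with Cv = (5/2)R = 20.8 J/(mol·K).
ΔU = 5.68×20.8×(1250−368) = 105000 J.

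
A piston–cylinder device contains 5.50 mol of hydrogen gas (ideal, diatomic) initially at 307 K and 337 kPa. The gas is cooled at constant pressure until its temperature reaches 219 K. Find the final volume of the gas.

V₁ = nRT₁/P₁ = 5.50×8.314×307/337 = 41.7 L.
Isobaric: P stays 337 kPa; V/T = const ⇒ T₂ = 219 K, V₂ = 29.7 L.

29.7 L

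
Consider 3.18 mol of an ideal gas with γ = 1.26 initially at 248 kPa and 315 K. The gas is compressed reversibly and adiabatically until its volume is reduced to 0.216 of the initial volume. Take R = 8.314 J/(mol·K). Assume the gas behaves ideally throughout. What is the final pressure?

1710 kPa

V₁ = nRT₁/P₁ = 3.18×8.314×315/248 = 33.6 L.
Adiabatic: TV^(γ−1) = const ⇒ T₂ = 315×(4.63)^0.260 = 469 K; PV^γ = const ⇒ P₂ = 1710 kPa.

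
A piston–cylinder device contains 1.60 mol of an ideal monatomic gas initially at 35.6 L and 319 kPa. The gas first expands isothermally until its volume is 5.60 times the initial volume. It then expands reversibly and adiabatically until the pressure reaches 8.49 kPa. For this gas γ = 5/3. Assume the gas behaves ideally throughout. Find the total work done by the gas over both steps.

28600 J

T₁ = P₁V₁/(nR) = 319×35.6/(1.60×8.314) = 854 K.
Step 1 — Isothermal: T stays 854 K; PV = const ⇒ V₂ = 199 L, P₂ = 57.0 kPa.
ΔU = 0 (ideal gas, T constant).
W = nRT ln(V₂/V₁) = 1.60×8.314×854×ln(5.60) = 19600 J.
Q = ΔU + W = 19600 J.
State after step 1: P = 57.0 kPa, V = 199 L, T = 854 K.
Step 2 — Adiabatic: T₂/T₁ = (P₂/P₁)^((γ−1)/γ) ⇒ T₂ = 854×(0.149)^0.400 = 399 K; V₂ = 625 L.
ΔU = nCvΔT = 1.60×12.5×(399−854) = -9080 J.
Q = 0 for an adiabatic process, so W = −ΔU = 9080 J.
Net over both steps: W = 28600 J, Q = 19600 J, ΔU = -9080 J.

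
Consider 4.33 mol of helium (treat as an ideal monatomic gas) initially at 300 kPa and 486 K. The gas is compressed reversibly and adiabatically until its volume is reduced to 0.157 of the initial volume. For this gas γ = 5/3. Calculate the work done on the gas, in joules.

V₁ = nRT₁/P₁ = 4.33×8.314×486/300 = 58.3 L.
Adiabatic: TV^(γ−1) = const ⇒ T₂ = 486×(6.37)^0.667 = 1670 K; PV^γ = const ⇒ P₂ = 6570 kPa.
ΔU = nCvΔT = 4.33×12.5×(1670−486) = 63900 J.
Q = 0 for an adiabatic process, so W = −ΔU = -63900 J.
Work done on the gas = −W_by = 63900 J.

63900 J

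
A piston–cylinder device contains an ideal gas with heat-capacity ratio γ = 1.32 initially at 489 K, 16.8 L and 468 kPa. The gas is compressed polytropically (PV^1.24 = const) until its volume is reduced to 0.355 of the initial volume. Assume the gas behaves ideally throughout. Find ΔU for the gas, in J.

n = P₁V₁/(RT₁) = 468×16.8/(8.314×489) = 1.93 mol.
Polytropic n=1.24: T₂ = T₁(V₁/V₂)^(n−1) = 489×(2.82)^0.24 = 627 K; P₂ = P₁(V₁/V₂)^n = 1690 kPa.
For an ideal gas ΔU = nCvΔT with Cv = R/(γ−1) = 26.0 J/(mol·K).
ΔU = 1.93×26.0×(627−489) = 6930 J.

6930 J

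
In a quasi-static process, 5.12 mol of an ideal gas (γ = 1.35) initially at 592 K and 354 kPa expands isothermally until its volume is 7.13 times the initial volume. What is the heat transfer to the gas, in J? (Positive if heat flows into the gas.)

49500 J

V₁ = nRT₁/P₁ = 5.12×8.314×592/354 = 71.2 L.
Isothermal: T stays 592 K; PV = const ⇒ V₂ = 508 L, P₂ = 49.6 kPa.
ΔU = 0 (ideal gas, T constant).
W = nRT ln(V₂/V₁) = 5.12×8.314×592×ln(7.13) = 49500 J.
Q = ΔU + W = 49500 J.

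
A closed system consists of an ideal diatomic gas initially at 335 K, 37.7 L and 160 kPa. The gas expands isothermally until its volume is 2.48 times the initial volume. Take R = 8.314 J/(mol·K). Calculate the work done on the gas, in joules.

n = P₁V₁/(RT₁) = 160×37.7/(8.314×335) = 2.17 mol.
Isothermal: T stays 335 K; PV = const ⇒ V₂ = 93.5 L, P₂ = 64.5 kPa.
W = nRT ln(V₂/V₁) = 2.17×8.314×335×ln(2.48) = 5480 J.
Work done on the gas = −W_by = -5480 J.

-5480 J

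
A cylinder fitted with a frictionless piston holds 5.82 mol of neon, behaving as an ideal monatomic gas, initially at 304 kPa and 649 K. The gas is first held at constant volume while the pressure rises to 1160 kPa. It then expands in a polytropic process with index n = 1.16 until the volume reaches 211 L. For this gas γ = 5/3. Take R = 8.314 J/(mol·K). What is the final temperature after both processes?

V₁ = nRT₁/P₁ = 5.82×8.314×649/304 = 103 L.
Step 1 — Isochoric: V stays 103 L; P/T = const ⇒ T₂ = 2480 K, P₂ = 1160 kPa.
W = 0 (no volume change).
ΔU = nCvΔT = 5.82×12.5×(2480−649) = 133000 J.
Q = ΔU = 133000 J.
State after step 1: P = 1160 kPa, V = 103 L, T = 2480 K.
Step 2 — Polytropic n=1.16: T₂ = T₁(V₁/V₂)^(n−1) = 2480×(0.490)^0.16 = 2210 K; P₂ = P₁(V₁/V₂)^n = 507 kPa.
W = (P₁V₁−P₂V₂)/(n−1) = (1160×103−507×211)/0.16 = 80900 J.
ΔU = nCvΔT = 5.82×12.5×(2210−2480) = -19400 J.
Q = ΔU + W = 61500 J.
Net over both steps: W = 80900 J, Q = 194000 J, ΔU = 113000 J.

2210 K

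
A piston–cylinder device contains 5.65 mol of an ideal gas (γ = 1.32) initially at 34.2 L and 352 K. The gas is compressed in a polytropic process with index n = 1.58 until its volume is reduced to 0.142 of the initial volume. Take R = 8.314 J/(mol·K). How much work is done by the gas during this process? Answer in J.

-59900 J

P₁ = nRT₁/V₁ = 5.65×8.314×352/34.2 = 483 kPa.
Polytropic n=1.58: T₂ = T₁(V₁/V₂)^(n−1) = 352×(7.04)^0.58 = 1090 K; P₂ = P₁(V₁/V₂)^n = 10600 kPa.
W = (P₁V₁−P₂V₂)/(n−1) = (483×34.2−10600×4.86)/0.58 = -59900 J.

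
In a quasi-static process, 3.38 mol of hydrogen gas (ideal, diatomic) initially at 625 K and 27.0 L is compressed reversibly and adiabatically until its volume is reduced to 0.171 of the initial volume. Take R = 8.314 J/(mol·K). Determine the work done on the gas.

P₁ = nRT₁/V₁ = 3.38×8.314×625/27.0 = 650 kPa.
Adiabatic: TV^(γ−1) = const ⇒ T₂ = 625×(5.85)^0.400 = 1270 K; PV^γ = const ⇒ P₂ = 7710 kPa.
ΔU = nCvΔT = 3.38×20.8×(1270−625) = 45100 J.
Q = 0 for an adiabatic process, so W = −ΔU = -45100 J.
Work done on the gas = −W_by = 45100 J.

45100 J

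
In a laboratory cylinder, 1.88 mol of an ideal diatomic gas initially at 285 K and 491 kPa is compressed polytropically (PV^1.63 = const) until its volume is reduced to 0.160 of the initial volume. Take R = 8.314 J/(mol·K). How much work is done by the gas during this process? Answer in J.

V₁ = nRT₁/P₁ = 1.88×8.314×285/491 = 9.07 L.
Polytropic n=1.63: T₂ = T₁(V₁/V₂)^(n−1) = 285×(6.25)^0.63 = 904 K; P₂ = P₁(V₁/V₂)^n = 9740 kPa.
W = (P₁V₁−P₂V₂)/(n−1) = (491×9.07−9740×1.45)/0.63 = -15400 J.

-15400 J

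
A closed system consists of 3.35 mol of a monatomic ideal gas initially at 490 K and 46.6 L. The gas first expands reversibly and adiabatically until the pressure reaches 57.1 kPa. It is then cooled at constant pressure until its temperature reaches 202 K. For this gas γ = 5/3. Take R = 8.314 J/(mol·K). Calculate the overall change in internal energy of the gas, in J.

P₁ = nRT₁/V₁ = 3.35×8.314×490/46.6 = 293 kPa.
Step 1 — Adiabatic: T₂/T₁ = (P₂/P₁)^((γ−1)/γ) ⇒ T₂ = 490×(0.195)^0.400 = 255 K; V₂ = 124 L.
ΔU = nCvΔT = 3.35×12.5×(255−490) = -9830 J.
Q = 0 for an adiabatic process, so W = −ΔU = 9830 J.
State after step 1: P = 57.1 kPa, V = 124 L, T = 255 K.
Step 2 — Isobaric: P stays 57.1 kPa; V/T = const ⇒ T₂ = 202 K, V₂ = 98.5 L.
W = PΔV = 57.1×(98.5−124) kPa·L = -1470 J.
ΔU = nCvΔT = 3.35×12.5×(202−255) = -2210 J.
Q = ΔU + W = nCpΔT = -3680 J.
Net over both steps: W = 8360 J, Q = -3680 J, ΔU = -12000 J.

-12000 J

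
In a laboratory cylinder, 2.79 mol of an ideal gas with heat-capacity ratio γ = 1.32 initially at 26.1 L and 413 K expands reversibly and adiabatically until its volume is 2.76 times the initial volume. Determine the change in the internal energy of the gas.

-8300 J

P₁ = nRT₁/V₁ = 2.79×8.314×413/26.1 = 367 kPa.
Adiabatic: TV^(γ−1) = const ⇒ T₂ = 413×(0.362)^0.320 = 298 K; PV^γ = const ⇒ P₂ = 96.1 kPa.
For an ideal gas ΔU = nCvΔT with Cv = R/(γ−1) = 26.0 J/(mol·K).
ΔU = 2.79×26.0×(298−413) = -8300 J.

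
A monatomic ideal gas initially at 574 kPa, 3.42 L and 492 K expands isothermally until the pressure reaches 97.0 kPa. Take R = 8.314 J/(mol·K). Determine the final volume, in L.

20.2 L

Isothermal: T stays 492 K; PV = const ⇒ V₂ = 20.2 L, P₂ = 97.0 kPa.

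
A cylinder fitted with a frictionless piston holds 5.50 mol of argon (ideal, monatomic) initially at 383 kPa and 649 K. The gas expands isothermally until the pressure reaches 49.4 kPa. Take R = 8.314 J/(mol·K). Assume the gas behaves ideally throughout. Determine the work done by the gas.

60800 J

V₁ = nRT₁/P₁ = 5.50×8.314×649/383 = 77.5 L.
Isothermal: T stays 649 K; PV = const ⇒ V₂ = 601 L, P₂ = 49.4 kPa.
W = nRT ln(V₂/V₁) = 5.50×8.314×649×ln(7.75) = 60800 J.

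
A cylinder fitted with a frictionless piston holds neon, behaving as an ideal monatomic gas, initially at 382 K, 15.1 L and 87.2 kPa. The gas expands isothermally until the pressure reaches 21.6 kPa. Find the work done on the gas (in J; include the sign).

-1840 J

n = P₁V₁/(RT₁) = 87.2×15.1/(8.314×382) = 0.415 mol.
Isothermal: T stays 382 K; PV = const ⇒ V₂ = 61.0 L, P₂ = 21.6 kPa.
W = nRT ln(V₂/V₁) = 0.415×8.314×382×ln(4.04) = 1840 J.
Work done on the gas = −W_by = -1840 J.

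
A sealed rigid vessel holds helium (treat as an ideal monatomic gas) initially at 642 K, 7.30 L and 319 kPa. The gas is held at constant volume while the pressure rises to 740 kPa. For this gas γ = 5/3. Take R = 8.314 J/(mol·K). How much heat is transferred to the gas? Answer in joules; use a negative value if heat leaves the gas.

n = P₁V₁/(RT₁) = 319×7.30/(8.314×642) = 0.436 mol.
Isochoric: V stays 7.30 L; P/T = const ⇒ T₂ = 1490 K, P₂ = 740 kPa.
W = 0 (no volume change).
ΔU = nCvΔT = 0.436×12.5×(1490−642) = 4610 J.
Q = ΔU = 4610 J.

4610 J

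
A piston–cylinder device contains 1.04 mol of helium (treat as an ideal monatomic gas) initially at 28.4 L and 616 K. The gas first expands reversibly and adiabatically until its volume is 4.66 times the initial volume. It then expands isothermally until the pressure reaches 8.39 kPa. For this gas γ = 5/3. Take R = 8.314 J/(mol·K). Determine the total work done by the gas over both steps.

6160 J

P₁ = nRT₁/V₁ = 1.04×8.314×616/28.4 = 188 kPa.
Step 1 — Adiabatic: TV^(γ−1) = const ⇒ T₂ = 616×(0.215)^0.667 = 221 K; PV^γ = const ⇒ P₂ = 14.4 kPa.
ΔU = nCvΔT = 1.04×12.5×(221−616) = -5130 J.
Q = 0 for an adiabatic process, so W = −ΔU = 5130 J.
State after step 1: P = 14.4 kPa, V = 132 L, T = 221 K.
Step 2 — Isothermal: T stays 221 K; PV = const ⇒ V₂ = 228 L, P₂ = 8.39 kPa.
ΔU = 0 (ideal gas, T constant).
W = nRT ln(V₂/V₁) = 1.04×8.314×221×ln(1.72) = 1030 J.
Q = ΔU + W = 1030 J.
Net over both steps: W = 6160 J, Q = 1030 J, ΔU = -5130 J.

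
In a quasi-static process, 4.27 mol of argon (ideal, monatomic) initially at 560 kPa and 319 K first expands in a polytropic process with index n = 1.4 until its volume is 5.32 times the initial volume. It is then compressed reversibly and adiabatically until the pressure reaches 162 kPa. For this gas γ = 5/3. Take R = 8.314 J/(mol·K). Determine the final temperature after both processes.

V₁ = nRT₁/P₁ = 4.27×8.314×319/560 = 20.2 L.
Step 1 — Polytropic n=1.4: T₂ = T₁(V₁/V₂)^(n−1) = 319×(0.188)^0.40 = 163 K; P₂ = P₁(V₁/V₂)^n = 53.9 kPa.
W = (P₁V₁−P₂V₂)/(n−1) = (560×20.2−53.9×108)/0.40 = 13800 J.
ΔU = nCvΔT = 4.27×12.5×(163−319) = -8280 J.
Q = ΔU + W = 5520 J.
State after step 1: P = 53.9 kPa, V = 108 L, T = 163 K.
Step 2 — Adiabatic: T₂/T₁ = (P₂/P₁)^((γ−1)/γ) ⇒ T₂ = 163×(3.00)^0.400 = 254 K; V₂ = 55.6 L.
ΔU = nCvΔT = 4.27×12.5×(254−163) = 4810 J.
Q = 0 for an adiabatic process, so W = −ΔU = -4810 J.
Net over both steps: W = 8990 J, Q = 5520 J, ΔU = -3470 J.

254 K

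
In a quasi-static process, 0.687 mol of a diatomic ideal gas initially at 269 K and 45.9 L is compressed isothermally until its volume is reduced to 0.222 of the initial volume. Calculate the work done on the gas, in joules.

2310 J

P₁ = nRT₁/V₁ = 0.687×8.314×269/45.9 = 33.5 kPa.
Isothermal: T stays 269 K; PV = const ⇒ V₂ = 10.2 L, P₂ = 151 kPa.
W = nRT ln(V₂/V₁) = 0.687×8.314×269×ln(0.222) = -2310 J.
Work done on the gas = −W_by = 2310 J.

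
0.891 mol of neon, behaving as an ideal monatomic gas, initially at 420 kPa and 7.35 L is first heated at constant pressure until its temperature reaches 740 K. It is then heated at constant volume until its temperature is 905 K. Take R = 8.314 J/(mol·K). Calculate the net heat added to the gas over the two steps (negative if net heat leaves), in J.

T₁ = P₁V₁/(nR) = 420×7.35/(0.891×8.314) = 417 K.
Step 1 — Isobaric: P stays 420 kPa; V/T = const ⇒ T₂ = 740 K, V₂ = 13.1 L.
W = PΔV = 420×(13.1−7.35) kPa·L = 2390 J.
ΔU = nCvΔT = 0.891×12.5×(740−417) = 3590 J.
Q = ΔU + W = nCpΔT = 5990 J.
State after step 1: P = 420 kPa, V = 13.1 L, T = 740 K.
Step 2 — Isochoric: V stays 13.1 L; P/T = const ⇒ T₂ = 905 K, P₂ = 514 kPa.
W = 0 (no volume change).
ΔU = nCvΔT = 0.891×12.5×(905−740) = 1830 J.
Q = ΔU = 1830 J.
Net over both steps: W = 2390 J, Q = 7820 J, ΔU = 5430 J.

7820 J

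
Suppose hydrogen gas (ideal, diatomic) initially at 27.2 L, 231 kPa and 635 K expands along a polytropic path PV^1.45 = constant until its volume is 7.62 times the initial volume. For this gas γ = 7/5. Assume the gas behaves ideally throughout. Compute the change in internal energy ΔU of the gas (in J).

-9410 J

n = P₁V₁/(RT₁) = 231×27.2/(8.314×635) = 1.19 mol.
Polytropic n=1.45: T₂ = T₁(V₁/V₂)^(n−1) = 635×(0.131)^0.45 = 255 K; P₂ = P₁(V₁/V₂)^n = 12.2 kPa.
For an ideal gas ΔU = nCvΔT with Cv = (5/2)R = 20.8 J/(mol·K).
ΔU = 1.19×20.8×(255−635) = -9410 J.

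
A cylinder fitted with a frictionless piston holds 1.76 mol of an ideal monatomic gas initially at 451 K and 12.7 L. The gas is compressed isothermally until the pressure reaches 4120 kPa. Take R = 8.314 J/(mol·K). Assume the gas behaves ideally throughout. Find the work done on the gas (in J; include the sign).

13700 J

P₁ = nRT₁/V₁ = 1.76×8.314×451/12.7 = 520 kPa.
Isothermal: T stays 451 K; PV = const ⇒ V₂ = 1.60 L, P₂ = 4120 kPa.
W = nRT ln(V₂/V₁) = 1.76×8.314×451×ln(0.126) = -13700 J.
Work done on the gas = −W_by = 13700 J.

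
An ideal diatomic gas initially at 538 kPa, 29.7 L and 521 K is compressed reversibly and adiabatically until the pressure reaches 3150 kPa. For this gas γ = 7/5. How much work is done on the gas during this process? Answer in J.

n = P₁V₁/(RT₁) = 538×29.7/(8.314×521) = 3.69 mol.
Adiabatic: T₂/T₁ = (P₂/P₁)^((γ−1)/γ) ⇒ T₂ = 521×(5.86)^0.286 = 863 K; V₂ = 8.40 L.
ΔU = nCvΔT = 3.69×20.8×(863−521) = 26200 J.
Q = 0 for an adiabatic process, so W = −ΔU = -26200 J.
Work done on the gas = −W_by = 26200 J.

26200 J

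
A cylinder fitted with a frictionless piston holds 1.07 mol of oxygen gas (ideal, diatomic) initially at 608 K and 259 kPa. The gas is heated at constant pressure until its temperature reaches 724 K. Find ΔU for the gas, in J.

2580 J

V₁ = nRT₁/P₁ = 1.07×8.314×608/259 = 20.9 L.
Isobaric: P stays 259 kPa; V/T = const ⇒ T₂ = 724 K, V₂ = 24.9 L.
For an ideal gas ΔU = nCvΔT with Cv = (5/2)R = 20.8 J/(mol·K).
ΔU = 1.07×20.8×(724−608) = 2580 J.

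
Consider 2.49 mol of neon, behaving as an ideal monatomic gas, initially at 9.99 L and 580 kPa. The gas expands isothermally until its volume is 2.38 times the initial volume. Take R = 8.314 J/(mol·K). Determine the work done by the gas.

T₁ = P₁V₁/(nR) = 580×9.99/(2.49×8.314) = 280 K.
Isothermal: T stays 280 K; PV = const ⇒ V₂ = 23.8 L, P₂ = 244 kPa.
W = nRT ln(V₂/V₁) = 2.49×8.314×280×ln(2.38) = 5020 J.

5020 J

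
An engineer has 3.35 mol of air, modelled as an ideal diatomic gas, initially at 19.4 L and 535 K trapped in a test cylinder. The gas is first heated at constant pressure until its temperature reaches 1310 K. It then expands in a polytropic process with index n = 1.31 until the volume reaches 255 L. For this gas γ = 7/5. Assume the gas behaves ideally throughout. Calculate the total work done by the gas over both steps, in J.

69400 J

P₁ = nRT₁/V₁ = 3.35×8.314×535/19.4 = 768 kPa.
Step 1 — Isobaric: P stays 768 kPa; V/T = const ⇒ T₂ = 1310 K, V₂ = 47.5 L.
W = PΔV = 768×(47.5−19.4) kPa·L = 21600 J.
ΔU = nCvΔT = 3.35×20.8×(1310−535) = 54000 J.
Q = ΔU + W = nCpΔT = 75500 J.
State after step 1: P = 768 kPa, V = 47.5 L, T = 1310 K.
Step 2 — Polytropic n=1.31: T₂ = T₁(V₁/V₂)^(n−1) = 1310×(0.186)^0.31 = 778 K; P₂ = P₁(V₁/V₂)^n = 85.0 kPa.
W = (P₁V₁−P₂V₂)/(n−1) = (768×47.5−85.0×255)/0.31 = 47800 J.
ΔU = nCvΔT = 3.35×20.8×(778−1310) = -37000 J.
Q = ΔU + W = 10800 J.
Net over both steps: W = 69400 J, Q = 86300 J, ΔU = 16900 J.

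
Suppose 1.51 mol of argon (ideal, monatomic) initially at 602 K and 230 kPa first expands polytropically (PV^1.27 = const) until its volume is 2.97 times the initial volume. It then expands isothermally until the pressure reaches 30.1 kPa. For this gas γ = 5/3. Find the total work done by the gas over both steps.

V₁ = nRT₁/P₁ = 1.51×8.314×602/230 = 32.9 L.
Step 1 — Polytropic n=1.27: T₂ = T₁(V₁/V₂)^(n−1) = 602×(0.337)^0.27 = 449 K; P₂ = P₁(V₁/V₂)^n = 57.7 kPa.
W = (P₁V₁−P₂V₂)/(n−1) = (230×32.9−57.7×97.6)/0.27 = 7130 J.
ΔU = nCvΔT = 1.51×12.5×(449−602) = -2890 J.
Q = ΔU + W = 4240 J.
State after step 1: P = 57.7 kPa, V = 97.6 L, T = 449 K.
Step 2 — Isothermal: T stays 449 K; PV = const ⇒ V₂ = 187 L, P₂ = 30.1 kPa.
ΔU = 0 (ideal gas, T constant).
W = nRT ln(V₂/V₁) = 1.51×8.314×449×ln(1.92) = 3670 J.
Q = ΔU + W = 3670 J.
Net over both steps: W = 10800 J, Q = 7910 J, ΔU = -2890 J.

10800 J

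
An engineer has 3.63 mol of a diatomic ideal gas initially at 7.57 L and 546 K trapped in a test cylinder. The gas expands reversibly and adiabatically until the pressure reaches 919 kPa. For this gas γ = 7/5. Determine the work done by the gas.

9000 J

P₁ = nRT₁/V₁ = 3.63×8.314×546/7.57 = 2180 kPa.
Adiabatic: T₂/T₁ = (P₂/P₁)^((γ−1)/γ) ⇒ T₂ = 546×(0.422)^0.286 = 427 K; V₂ = 14.0 L.
ΔU = nCvΔT = 3.63×20.8×(427−546) = -9000 J.
Q = 0 for an adiabatic process, so W = −ΔU = 9000 J.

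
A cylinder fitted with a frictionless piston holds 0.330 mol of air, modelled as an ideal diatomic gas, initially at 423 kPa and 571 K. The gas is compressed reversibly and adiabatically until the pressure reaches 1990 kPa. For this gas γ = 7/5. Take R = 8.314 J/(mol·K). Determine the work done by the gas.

V₁ = nRT₁/P₁ = 0.330×8.314×571/423 = 3.70 L.
Adiabatic: T₂/T₁ = (P₂/P₁)^((γ−1)/γ) ⇒ T₂ = 571×(4.70)^0.286 = 889 K; V₂ = 1.23 L.
ΔU = nCvΔT = 0.330×20.8×(889−571) = 2180 J.
Q = 0 for an adiabatic process, so W = −ΔU = -2180 J.

-2180 J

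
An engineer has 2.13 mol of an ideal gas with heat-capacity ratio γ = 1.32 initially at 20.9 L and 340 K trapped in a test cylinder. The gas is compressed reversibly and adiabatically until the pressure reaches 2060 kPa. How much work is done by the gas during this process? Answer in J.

-11500 J

P₁ = nRT₁/V₁ = 2.13×8.314×340/20.9 = 288 kPa.
Adiabatic: T₂/T₁ = (P₂/P₁)^((γ−1)/γ) ⇒ T₂ = 340×(7.15)^0.242 = 548 K; V₂ = 4.71 L.
ΔU = nCvΔT = 2.13×26.0×(548−340) = 11500 J.
Q = 0 for an adiabatic process, so W = −ΔU = -11500 J.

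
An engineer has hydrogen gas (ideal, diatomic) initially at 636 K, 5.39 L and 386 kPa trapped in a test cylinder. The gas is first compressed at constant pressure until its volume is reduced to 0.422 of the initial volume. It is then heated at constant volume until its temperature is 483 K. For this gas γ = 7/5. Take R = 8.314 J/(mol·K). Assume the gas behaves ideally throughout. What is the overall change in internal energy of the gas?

-1250 J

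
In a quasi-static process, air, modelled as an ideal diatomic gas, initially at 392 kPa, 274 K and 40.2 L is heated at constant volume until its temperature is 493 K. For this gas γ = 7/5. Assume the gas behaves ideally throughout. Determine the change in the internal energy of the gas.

31500 J

n = P₁V₁/(RT₁) = 392×40.2/(8.314×274) = 6.92 mol.
Isochoric: V stays 40.2 L; P/T = const ⇒ T₂ = 493 K, P₂ = 705 kPa.
For an ideal gas ΔU = nCvΔT with Cv = (5/2)R = 20.8 J/(mol·K).
ΔU = 6.92×20.8×(493−274) = 31500 J.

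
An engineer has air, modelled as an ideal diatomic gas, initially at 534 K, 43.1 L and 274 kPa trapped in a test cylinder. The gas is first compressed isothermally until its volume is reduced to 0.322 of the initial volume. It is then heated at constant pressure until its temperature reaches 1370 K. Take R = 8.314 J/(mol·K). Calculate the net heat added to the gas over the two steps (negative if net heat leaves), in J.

n = P₁V₁/(RT₁) = 274×43.1/(8.314×534) = 2.66 mol.
Step 1 — Isothermal: T stays 534 K; PV = const ⇒ V₂ = 13.9 L, P₂ = 851 kPa.
ΔU = 0 (ideal gas, T constant).
W = nRT ln(V₂/V₁) = 2.66×8.314×534×ln(0.322) = -13400 J.
Q = ΔU + W = -13400 J.
State after step 1: P = 851 kPa, V = 13.9 L, T = 534 K.
Step 2 — Isobaric: P stays 851 kPa; V/T = const ⇒ T₂ = 1370 K, V₂ = 35.6 L.
W = PΔV = 851×(35.6−13.9) kPa·L = 18500 J.
ΔU = nCvΔT = 2.66×20.8×(1370−534) = 46200 J.
Q = ΔU + W = nCpΔT = 64700 J.
Net over both steps: W = 5110 J, Q = 51300 J, ΔU = 46200 J.

51300 J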